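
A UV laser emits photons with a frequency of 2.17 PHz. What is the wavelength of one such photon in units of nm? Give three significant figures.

138 nm

Use c = 2.99792458e8 m/s.
In SI units: f = 2.17 PHz = 2.17e15 Hz.
Since λ = c/f for a photon, λ = 1.382e-7 m.
Converting to nm: λ = 138.2 nm ≈ 138 nm.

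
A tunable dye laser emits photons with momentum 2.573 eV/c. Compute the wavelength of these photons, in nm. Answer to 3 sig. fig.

482 nm

(h = 6.62607015e-34 J·s, c = 2.99792458e8 m/s, 1 eV = 1.602176634e-19 J.)
In SI units: p = 2.573 eV/c = 1.3751e-27 kg·m/s.
Apply λ = h/p: λ = 4.819e-7 m.
Converting to nm: λ = 481.9 nm ≈ 482 nm.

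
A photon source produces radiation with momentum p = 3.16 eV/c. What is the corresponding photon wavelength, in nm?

Take h = 6.62607015 × 10^-34 J·s, c = 2.99792458 × 10^8 m/s, 1 eV = 1.602176634 × 10^-19 J.
First convert: p = 3.16 eV/c = 1.6888 × 10^-27 kg·m/s.
Since λ = h/p for a photon, λ = 3.924 × 10^-7 m.
Converting to nm: λ = 392.4 nm ≈ 392 nm.

392 nm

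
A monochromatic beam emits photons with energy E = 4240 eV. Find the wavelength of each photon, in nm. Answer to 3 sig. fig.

(h = 6.62607015e-34 J·s, c = 2.99792458e8 m/s, 1 eV = 1.602176634e-19 J.)
Convert to SI: E = 4240 eV = 6.7932e-16 J.
For a photon λ = hc/E, so λ = 2.924e-10 m.
Converting to nm: λ = 0.2924 nm ≈ 0.292 nm.

0.292 nm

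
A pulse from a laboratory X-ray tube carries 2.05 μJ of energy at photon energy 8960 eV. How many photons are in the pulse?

Per-photon energy: E = 1.436e-15 J (from energy = 8960 eV).
N = E_total / E_photon = 2.05e-6 J / 1.436e-15 J = 1.43e9.

1.43e9 photons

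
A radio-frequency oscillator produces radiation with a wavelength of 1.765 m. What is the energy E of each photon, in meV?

7.02e-4 meV

Take h = 6.62607015e-34 J·s, c = 2.99792458e8 m/s, 1 eV = 1.602176634e-19 J.
The photon relation is E = hc/λ, giving E = 1.125e-25 J.
Converting to meV: E = 7.025e-4 meV ≈ 7.02e-4 meV.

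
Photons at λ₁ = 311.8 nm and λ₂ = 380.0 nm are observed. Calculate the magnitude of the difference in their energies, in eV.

0.714 eV

Using E = hc/λ: E₁ = 6.3709 × 10^-19 J, E₂ = 5.2275 × 10^-19 J.
|ΔE| = |6.3709 × 10^-19 − 5.2275 × 10^-19| = 1.14 × 10^-19 J = 0.714 eV.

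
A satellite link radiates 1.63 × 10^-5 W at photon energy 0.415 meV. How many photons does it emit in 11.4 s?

2.79 × 10^18 photons

Total energy: E_total = P·t = 1.63 × 10^-5 × 11.4 = 1.858 × 10^-4 J.
Per-photon energy: E = 6.649 × 10^-23 J.
N = E_total / E_photon = 2.79 × 10^18.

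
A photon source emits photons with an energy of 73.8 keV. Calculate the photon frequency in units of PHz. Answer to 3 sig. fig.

1.78e4 PHz

In SI units: E = 73.8 keV = 1.1824e-14 J.
Since f = E/h for a photon, f = 1.784e19 Hz.
Converting to PHz: f = 17840 PHz ≈ 1.78e4 PHz.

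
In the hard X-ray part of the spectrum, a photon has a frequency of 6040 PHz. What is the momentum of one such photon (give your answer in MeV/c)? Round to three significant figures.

Use h = 6.62607015 × 10^-34 J·s, c = 2.99792458 × 10^8 m/s, 1 eV = 1.602176634 × 10^-19 J.
In SI units: f = 6040 PHz = 6.04 × 10^18 Hz.
The photon relation is p = hf/c, giving p = 1.335 × 10^-23 kg·m/s.
Converting to MeV/c: p = 0.02498 MeV/c ≈ 0.0250 MeV/c.

0.0250 MeV/c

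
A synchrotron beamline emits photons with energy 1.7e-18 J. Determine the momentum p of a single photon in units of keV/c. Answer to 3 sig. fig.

Take c = 2.99792458e8 m/s, 1 eV = 1.602176634e-19 J.
Apply p = E/c: p = 5.671e-27 kg·m/s.
Converting to keV/c: p = 0.01061 keV/c ≈ 0.0106 keV/c.

0.0106 keV/c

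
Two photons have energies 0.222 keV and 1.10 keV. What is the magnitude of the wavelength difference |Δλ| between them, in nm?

Using λ = hc/E: λ₁ = 5.585 × 10^-9 m, λ₂ = 1.127 × 10^-9 m.
|Δλ| = |5.585 × 10^-9 − 1.127 × 10^-9| = 4.46 × 10^-9 m = 4.46 nm.

4.46 nm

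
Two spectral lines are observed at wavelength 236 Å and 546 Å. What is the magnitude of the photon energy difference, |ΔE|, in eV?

29.8 eV

Using E = hc/λ: E₁ = 8.417 × 10^-18 J, E₂ = 3.638 × 10^-18 J.
|ΔE| = |8.417 × 10^-18 − 3.638 × 10^-18| = 4.78 × 10^-18 J = 29.8 eV.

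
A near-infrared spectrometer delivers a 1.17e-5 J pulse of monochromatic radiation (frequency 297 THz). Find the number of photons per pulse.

5.95e13 photons

Per-photon energy: E = 1.968e-19 J (from frequency = 297 THz).
N = E_total / E_photon = 1.17e-5 J / 1.968e-19 J = 5.95e13.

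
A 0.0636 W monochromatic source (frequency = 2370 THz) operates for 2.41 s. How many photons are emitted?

9.76 × 10^16 photons

Total energy: E_total = P·t = 0.0636 × 2.41 = 0.1533 J.
Per-photon energy: E = 1.570 × 10^-18 J.
N = E_total / E_photon = 9.76 × 10^16.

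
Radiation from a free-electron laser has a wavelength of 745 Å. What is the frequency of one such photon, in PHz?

4.02 PHz

(c = 2.99792458e8 m/s.)
In SI units: λ = 745 Å = 7.45e-8 m.
Since f = c/λ for a photon, f = 4.024e15 Hz.
Converting to PHz: f = 4.024 PHz ≈ 4.02 PHz.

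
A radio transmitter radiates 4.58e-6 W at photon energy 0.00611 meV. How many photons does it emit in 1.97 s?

9.22e18 photons

Total energy: E_total = P·t = 4.58e-6 × 1.97 = 9.023e-6 J.
Per-photon energy: E = 9.789e-25 J.
N = E_total / E_photon = 9.22e18.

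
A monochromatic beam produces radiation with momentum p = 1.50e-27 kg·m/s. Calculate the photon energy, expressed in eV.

Apply E = pc: E = 4.497e-19 J.
Converting to eV: E = 2.807 eV ≈ 2.81 eV.

2.81 eV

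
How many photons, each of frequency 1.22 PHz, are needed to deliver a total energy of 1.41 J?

Per-photon energy: E = 8.084e-19 J (from frequency = 1.22 PHz).
N = E_total / E_photon = 1.41 J / 8.084e-19 J = 1.74e18.

1.74e18 photons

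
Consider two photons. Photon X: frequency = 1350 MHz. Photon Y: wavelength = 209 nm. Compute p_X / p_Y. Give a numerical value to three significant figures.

p_X = 2.984e-33 kg·m/s (from frequency = 1350 MHz, via p = hf/c).
p_Y = 3.170e-27 kg·m/s (from wavelength = 209 nm, via p = h/λ).
Ratio = 2.984e-33 / 3.170e-27 = 9.41e-7.

9.41e-7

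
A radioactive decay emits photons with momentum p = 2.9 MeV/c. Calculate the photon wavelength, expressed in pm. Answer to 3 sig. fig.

Take h = 6.62607015e-34 J·s, c = 2.99792458e8 m/s, 1 eV = 1.602176634e-19 J.
First convert: p = 2.9 MeV/c = 1.5498e-21 kg·m/s.
Since λ = h/p for a photon, λ = 4.275e-13 m.
Converting to pm: λ = 0.4275 pm ≈ 0.428 pm.

0.428 pm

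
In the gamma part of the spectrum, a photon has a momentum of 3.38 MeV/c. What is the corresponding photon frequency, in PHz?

8.17e5 PHz

Take h = 6.62607015e-34 J·s, c = 2.99792458e8 m/s, 1 eV = 1.602176634e-19 J.
Convert to SI: p = 3.38 MeV/c = 1.8064e-21 kg·m/s.
Since f = pc/h for a photon, f = 8.173e20 Hz.
Converting to PHz: f = 817300 PHz ≈ 8.17e5 PHz.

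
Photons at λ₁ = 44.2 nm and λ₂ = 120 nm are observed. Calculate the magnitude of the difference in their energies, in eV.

17.7 eV

Using E = hc/λ: E₁ = 4.494 × 10^-18 J, E₂ = 1.655 × 10^-18 J.
|ΔE| = |4.494 × 10^-18 − 1.655 × 10^-18| = 2.84 × 10^-18 J = 17.7 eV.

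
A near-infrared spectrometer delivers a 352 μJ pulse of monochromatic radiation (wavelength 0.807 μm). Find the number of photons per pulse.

Per-photon energy: E = 2.462·10^-19 J (from wavelength = 0.807 μm).
N = E_total / E_photon = 3.52·10^-4 J / 2.462·10^-19 J = 1.43·10^15.

1.43·10^15 photons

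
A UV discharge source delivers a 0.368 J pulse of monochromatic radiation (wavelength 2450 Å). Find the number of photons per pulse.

4.54 × 10^17 photons

Per-photon energy: E = 8.108 × 10^-19 J (from wavelength = 2450 Å).
N = E_total / E_photon = 0.368 J / 8.108 × 10^-19 J = 4.54 × 10^17.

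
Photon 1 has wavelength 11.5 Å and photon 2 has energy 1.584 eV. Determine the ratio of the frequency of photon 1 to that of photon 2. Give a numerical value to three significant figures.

f_1 = 2.607 × 10^17 Hz (from wavelength = 11.5 Å, via f = c/λ).
f_2 = 3.830 × 10^14 Hz (from energy = 1.584 eV, via f = E/h).
Ratio = 2.607 × 10^17 / 3.830 × 10^14 = 681.

681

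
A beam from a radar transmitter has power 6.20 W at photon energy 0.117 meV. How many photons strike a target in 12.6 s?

Total energy: E_total = P·t = 6.20 × 12.6 = 78.12 J.
Per-photon energy: E = 1.875·10^-23 J.
N = E_total / E_photon = 4.17·10^24.

4.17·10^24 photons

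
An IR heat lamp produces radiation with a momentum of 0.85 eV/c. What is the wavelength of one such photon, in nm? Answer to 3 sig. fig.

1460 nm

Use h = 6.62607015 × 10^-34 J·s, c = 2.99792458 × 10^8 m/s, 1 eV = 1.602176634 × 10^-19 J.
Convert to SI: p = 0.85 eV/c = 4.5426 × 10^-28 kg·m/s.
Apply λ = h/p: λ = 1.459 × 10^-6 m.
Converting to nm: λ = 1459 nm ≈ 1460 nm.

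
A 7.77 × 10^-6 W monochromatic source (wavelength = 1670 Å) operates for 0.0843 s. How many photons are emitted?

Total energy: E_total = P·t = 7.77 × 10^-6 × 0.0843 = 6.550 × 10^-7 J.
Per-photon energy: E = 1.189 × 10^-18 J.
N = E_total / E_photon = 5.51 × 10^11.

5.51 × 10^11 photons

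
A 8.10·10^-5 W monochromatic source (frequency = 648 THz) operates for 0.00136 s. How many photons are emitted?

Total energy: E_total = P·t = 8.10·10^-5 × 0.00136 = 1.102·10^-7 J.
Per-photon energy: E = 4.294·10^-19 J.
N = E_total / E_photon = 2.57·10^11.

2.57·10^11 photons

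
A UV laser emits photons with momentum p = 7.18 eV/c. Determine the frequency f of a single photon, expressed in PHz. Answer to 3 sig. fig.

1.74 PHz

Take h = 6.62607015·10^-34 J·s, c = 2.99792458·10^8 m/s, 1 eV = 1.602176634·10^-19 J.
In SI units: p = 7.18 eV/c = 3.8372·10^-27 kg·m/s.
For a photon f = pc/h, so f = 1.736·10^15 Hz.
Converting to PHz: f = 1.736 PHz ≈ 1.74 PHz.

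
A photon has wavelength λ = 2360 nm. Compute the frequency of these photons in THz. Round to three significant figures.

127 THz

(c = 2.99792458e8 m/s.)
Convert to SI: λ = 2360 nm = 2.36e-6 m.
Apply f = c/λ: f = 1.270e14 Hz.
Converting to THz: f = 127.0 THz ≈ 127 THz.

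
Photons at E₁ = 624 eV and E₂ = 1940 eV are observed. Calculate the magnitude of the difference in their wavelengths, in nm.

Using λ = hc/E: λ₁ = 1.987 × 10^-9 m, λ₂ = 6.391 × 10^-10 m.
|Δλ| = |1.987 × 10^-9 − 6.391 × 10^-10| = 1.35 × 10^-9 m = 1.35 nm.

1.35 nm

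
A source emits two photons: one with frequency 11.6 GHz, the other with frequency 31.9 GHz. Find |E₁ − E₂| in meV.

Using E = hf: E₁ = 7.686 × 10^-24 J, E₂ = 2.114 × 10^-23 J.
|ΔE| = |7.686 × 10^-24 − 2.114 × 10^-23| = 1.35 × 10^-23 J = 0.0840 meV.

0.0840 meV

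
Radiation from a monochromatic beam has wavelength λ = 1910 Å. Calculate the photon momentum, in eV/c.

In SI units: λ = 1910 Å = 1.91 × 10^-7 m.
The photon relation is p = h/λ, giving p = 3.469 × 10^-27 kg·m/s.
Converting to eV/c: p = 6.491 eV/c ≈ 6.49 eV/c.

6.49 eV/c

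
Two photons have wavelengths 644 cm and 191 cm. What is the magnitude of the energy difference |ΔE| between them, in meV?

Using E = hc/λ: E₁ = 3.085 × 10^-26 J, E₂ = 1.040 × 10^-25 J.
|ΔE| = |3.085 × 10^-26 − 1.040 × 10^-25| = 7.32 × 10^-26 J = 4.57 × 10^-4 meV.

4.57 × 10^-4 meV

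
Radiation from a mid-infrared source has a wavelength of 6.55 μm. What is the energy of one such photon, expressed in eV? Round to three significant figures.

In SI units: λ = 6.55 μm = 6.55e-6 m.
Since E = hc/λ for a photon, E = 3.033e-20 J.
Converting to eV: E = 0.1893 eV ≈ 0.189 eV.

0.189 eV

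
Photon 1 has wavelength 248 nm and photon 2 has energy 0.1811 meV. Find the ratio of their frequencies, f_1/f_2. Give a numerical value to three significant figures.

f_1 = 1.209 × 10^15 Hz (from wavelength = 248 nm, via f = c/λ).
f_2 = 4.379 × 10^10 Hz (from energy = 0.1811 meV, via f = E/h).
Ratio = 1.209 × 10^15 / 4.379 × 10^10 = 2.76 × 10^4.

2.76 × 10^4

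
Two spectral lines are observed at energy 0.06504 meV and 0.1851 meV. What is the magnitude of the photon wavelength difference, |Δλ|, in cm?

Using λ = hc/E: λ₁ = 0.019063 m, λ₂ = 0.0066982 m.
|Δλ| = |0.019063 − 0.0066982| = 0.0124 m = 1.24 cm.

1.24 cm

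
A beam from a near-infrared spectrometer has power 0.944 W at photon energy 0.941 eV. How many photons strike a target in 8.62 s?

5.40 × 10^19 photons

Total energy: E_total = P·t = 0.944 × 8.62 = 8.137 J.
Per-photon energy: E = 1.508 × 10^-19 J.
N = E_total / E_photon = 5.40 × 10^19.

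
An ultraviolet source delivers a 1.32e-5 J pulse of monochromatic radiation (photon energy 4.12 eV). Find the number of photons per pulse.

Per-photon energy: E = 6.601e-19 J (from energy = 4.12 eV).
N = E_total / E_photon = 1.32e-5 J / 6.601e-19 J = 2.00e13.

2.00e13 photons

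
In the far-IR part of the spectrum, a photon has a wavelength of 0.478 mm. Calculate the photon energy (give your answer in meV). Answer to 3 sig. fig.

2.59 meV

Use h = 6.62607015 × 10^-34 J·s, c = 2.99792458 × 10^8 m/s, 1 eV = 1.602176634 × 10^-19 J.
Convert to SI: λ = 0.478 mm = 4.78 × 10^-4 m.
For a photon E = hc/λ, so E = 4.156 × 10^-22 J.
Converting to meV: E = 2.594 meV ≈ 2.59 meV.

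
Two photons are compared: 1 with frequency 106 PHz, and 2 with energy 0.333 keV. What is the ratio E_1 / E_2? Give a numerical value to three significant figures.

E_1 = 7.024 × 10^-17 J (from frequency = 106 PHz, via E = hf).
E_2 = 5.335 × 10^-17 J (from energy = 0.333 keV, via E given directly).
Ratio = 7.024 × 10^-17 / 5.335 × 10^-17 = 1.32.

1.32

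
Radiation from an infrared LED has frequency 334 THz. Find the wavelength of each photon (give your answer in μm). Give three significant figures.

Convert to SI: f = 334 THz = 3.34 × 10^14 Hz.
Since λ = c/f for a photon, λ = 8.976 × 10^-7 m.
Converting to μm: λ = 0.8976 μm ≈ 0.898 μm.

0.898 μm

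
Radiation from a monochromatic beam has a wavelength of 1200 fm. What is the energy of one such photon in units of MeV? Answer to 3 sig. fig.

Take h = 6.62607015e-34 J·s, c = 2.99792458e8 m/s, 1 eV = 1.602176634e-19 J.
In SI units: λ = 1200 fm = 1.2e-12 m.
The photon relation is E = hc/λ, giving E = 1.655e-13 J.
Converting to MeV: E = 1.033 MeV ≈ 1.03 MeV.

1.03 MeV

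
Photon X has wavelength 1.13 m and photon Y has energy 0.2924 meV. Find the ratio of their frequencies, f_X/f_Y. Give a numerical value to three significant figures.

3.75e-3

f_X = 2.653e8 Hz (from wavelength = 1.13 m, via f = c/λ).
f_Y = 7.070e10 Hz (from energy = 0.2924 meV, via f = E/h).
Ratio = 2.653e8 / 7.070e10 = 3.75e-3.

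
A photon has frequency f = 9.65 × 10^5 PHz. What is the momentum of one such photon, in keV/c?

(h = 6.62607015 × 10^-34 J·s, c = 2.99792458 × 10^8 m/s, 1 eV = 1.602176634 × 10^-19 J.)
In SI units: f = 9.65 × 10^5 PHz = 9.65 × 10^20 Hz.
For a photon p = hf/c, so p = 2.133 × 10^-21 kg·m/s.
Converting to keV/c: p = 3991 keV/c ≈ 3990 keV/c.

3990 keV/c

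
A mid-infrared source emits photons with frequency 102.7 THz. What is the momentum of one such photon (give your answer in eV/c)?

0.425 eV/c

Use h = 6.62607015·10^-34 J·s, c = 2.99792458·10^8 m/s, 1 eV = 1.602176634·10^-19 J.
In SI units: f = 102.7 THz = 1.027·10^14 Hz.
The photon relation is p = hf/c, giving p = 2.270·10^-28 kg·m/s.
Converting to eV/c: p = 0.4247 eV/c ≈ 0.425 eV/c.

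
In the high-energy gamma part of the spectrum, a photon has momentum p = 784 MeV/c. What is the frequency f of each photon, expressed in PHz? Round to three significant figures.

1.90·10^8 PHz

First convert: p = 784 MeV/c = 4.1899·10^-19 kg·m/s.
Apply f = pc/h: f = 1.896·10^23 Hz.
Converting to PHz: f = 1.896·10^8 PHz ≈ 1.90·10^8 PHz.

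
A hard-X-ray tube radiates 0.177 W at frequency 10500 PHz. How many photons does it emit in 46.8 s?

Total energy: E_total = P·t = 0.177 × 46.8 = 8.284 J.
Per-photon energy: E = 6.957e-15 J.
N = E_total / E_photon = 1.19e15.

1.19e15 photons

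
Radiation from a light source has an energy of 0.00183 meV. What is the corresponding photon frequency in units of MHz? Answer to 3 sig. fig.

442 MHz

Convert to SI: E = 0.00183 meV = 2.9320e-25 J.
Since f = E/h for a photon, f = 4.425e8 Hz.
Converting to MHz: f = 442.5 MHz ≈ 442 MHz.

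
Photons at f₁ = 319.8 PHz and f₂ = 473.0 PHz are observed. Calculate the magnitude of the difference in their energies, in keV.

Using E = hf: E₁ = 2.1190·10^-16 J, E₂ = 3.1341·10^-16 J.
|ΔE| = |2.1190·10^-16 − 3.1341·10^-16| = 1.02·10^-16 J = 0.634 keV.

0.634 keV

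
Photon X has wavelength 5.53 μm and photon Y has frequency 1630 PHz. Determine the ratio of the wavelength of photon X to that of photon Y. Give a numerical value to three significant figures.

3.01e4

λ_X = 5.530e-6 m (from wavelength = 5.53 μm, via λ given directly).
λ_Y = 1.839e-10 m (from frequency = 1630 PHz, via λ = c/f).
Ratio = 5.530e-6 / 1.839e-10 = 3.01e4.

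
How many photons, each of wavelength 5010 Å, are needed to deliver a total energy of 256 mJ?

6.46 × 10^17 photons

Per-photon energy: E = 3.965 × 10^-19 J (from wavelength = 5010 Å).
N = E_total / E_photon = 0.256 J / 3.965 × 10^-19 J = 6.46 × 10^17.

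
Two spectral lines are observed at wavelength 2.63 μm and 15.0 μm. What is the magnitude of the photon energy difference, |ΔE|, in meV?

389 meV

Using E = hc/λ: E₁ = 7.553e-20 J, E₂ = 1.324e-20 J.
|ΔE| = |7.553e-20 − 1.324e-20| = 6.23e-20 J = 389 meV.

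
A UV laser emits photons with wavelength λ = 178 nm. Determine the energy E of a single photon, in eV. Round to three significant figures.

First convert: λ = 178 nm = 1.78 × 10^-7 m.
Since E = hc/λ for a photon, E = 1.116 × 10^-18 J.
Converting to eV: E = 6.965 eV ≈ 6.97 eV.

6.97 eV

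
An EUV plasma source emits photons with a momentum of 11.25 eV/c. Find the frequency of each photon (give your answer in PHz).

2.72 PHz

Take h = 6.62607015 × 10^-34 J·s, c = 2.99792458 × 10^8 m/s, 1 eV = 1.602176634 × 10^-19 J.
First convert: p = 11.25 eV/c = 6.0123 × 10^-27 kg·m/s.
For a photon f = pc/h, so f = 2.720 × 10^15 Hz.
Converting to PHz: f = 2.720 PHz ≈ 2.72 PHz.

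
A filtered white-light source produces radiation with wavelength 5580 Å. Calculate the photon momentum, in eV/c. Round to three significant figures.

2.22 eV/c

Convert to SI: λ = 5580 Å = 5.58 × 10^-7 m.
Since p = h/λ for a photon, p = 1.187 × 10^-27 kg·m/s.
Converting to eV/c: p = 2.222 eV/c ≈ 2.22 eV/c.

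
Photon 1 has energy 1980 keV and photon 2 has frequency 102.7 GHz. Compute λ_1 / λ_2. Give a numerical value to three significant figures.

2.15 × 10^-10

λ_1 = 6.262 × 10^-13 m (from energy = 1980 keV, via λ = hc/E).
λ_2 = 0.002919 m (from frequency = 102.7 GHz, via λ = c/f).
Ratio = 6.262 × 10^-13 / 0.002919 = 2.15 × 10^-10.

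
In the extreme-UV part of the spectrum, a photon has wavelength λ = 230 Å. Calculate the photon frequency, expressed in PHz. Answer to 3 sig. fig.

Take c = 2.99792458 × 10^8 m/s.
First convert: λ = 230 Å = 2.3 × 10^-8 m.
Since f = c/λ for a photon, f = 1.303 × 10^16 Hz.
Converting to PHz: f = 13.03 PHz ≈ 13.0 PHz.

13.0 PHz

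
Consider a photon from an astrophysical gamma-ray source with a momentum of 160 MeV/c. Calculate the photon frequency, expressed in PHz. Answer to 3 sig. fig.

3.87e7 PHz

Take h = 6.62607015e-34 J·s, c = 2.99792458e8 m/s, 1 eV = 1.602176634e-19 J.
In SI units: p = 160 MeV/c = 8.5509e-20 kg·m/s.
The photon relation is f = pc/h, giving f = 3.869e22 Hz.
Converting to PHz: f = 3.869e7 PHz ≈ 3.87e7 PHz.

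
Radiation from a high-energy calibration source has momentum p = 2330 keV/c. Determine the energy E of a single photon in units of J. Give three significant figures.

In SI units: p = 2330 keV/c = 1.2452e-21 kg·m/s.
Apply E = pc: E = 3.733e-13 J.
So E ≈ 3.73e-13 J.

3.73e-13 J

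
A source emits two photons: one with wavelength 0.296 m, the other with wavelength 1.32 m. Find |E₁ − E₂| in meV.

Using E = hc/λ: E₁ = 6.711·10^-25 J, E₂ = 1.505·10^-25 J.
|ΔE| = |6.711·10^-25 − 1.505·10^-25| = 5.21·10^-25 J = 3.25·10^-3 meV.

3.25·10^-3 meV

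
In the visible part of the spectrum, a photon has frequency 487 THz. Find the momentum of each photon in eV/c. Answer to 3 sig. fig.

In SI units: f = 487 THz = 4.87e14 Hz.
For a photon p = hf/c, so p = 1.076e-27 kg·m/s.
Converting to eV/c: p = 2.014 eV/c ≈ 2.01 eV/c.

2.01 eV/c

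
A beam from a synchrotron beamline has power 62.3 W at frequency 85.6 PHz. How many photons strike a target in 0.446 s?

Total energy: E_total = P·t = 62.3 × 0.446 = 27.79 J.
Per-photon energy: E = 5.672·10^-17 J.
N = E_total / E_photon = 4.90·10^17.

4.90·10^17 photons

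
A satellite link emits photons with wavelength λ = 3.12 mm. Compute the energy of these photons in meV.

0.397 meV

Use h = 6.62607015 × 10^-34 J·s, c = 2.99792458 × 10^8 m/s, 1 eV = 1.602176634 × 10^-19 J.
First convert: λ = 3.12 mm = 0.00312 m.
Since E = hc/λ for a photon, E = 6.367 × 10^-23 J.
Converting to meV: E = 0.3974 meV ≈ 0.397 meV.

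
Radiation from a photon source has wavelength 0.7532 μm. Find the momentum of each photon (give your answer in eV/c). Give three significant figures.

(h = 6.62607015·10^-34 J·s, c = 2.99792458·10^8 m/s, 1 eV = 1.602176634·10^-19 J.)
In SI units: λ = 0.7532 μm = 7.532·10^-7 m.
For a photon p = h/λ, so p = 8.797·10^-28 kg·m/s.
Converting to eV/c: p = 1.646 eV/c ≈ 1.65 eV/c.

1.65 eV/c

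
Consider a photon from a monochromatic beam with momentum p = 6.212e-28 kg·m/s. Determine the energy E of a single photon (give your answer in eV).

Take c = 2.99792458e8 m/s, 1 eV = 1.602176634e-19 J.
Apply E = pc: E = 1.862e-19 J.
Converting to eV: E = 1.162 eV ≈ 1.16 eV.

1.16 eV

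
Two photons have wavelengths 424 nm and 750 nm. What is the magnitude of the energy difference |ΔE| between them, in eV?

Using E = hc/λ: E₁ = 4.685 × 10^-19 J, E₂ = 2.649 × 10^-19 J.
|ΔE| = |4.685 × 10^-19 − 2.649 × 10^-19| = 2.04 × 10^-19 J = 1.27 eV.

1.27 eV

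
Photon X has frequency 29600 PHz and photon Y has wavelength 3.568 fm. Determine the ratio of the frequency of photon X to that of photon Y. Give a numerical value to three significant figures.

3.52 × 10^-4

f_X = 2.960 × 10^19 Hz (from frequency = 29600 PHz, via f given directly).
f_Y = 8.402 × 10^22 Hz (from wavelength = 3.568 fm, via f = c/λ).
Ratio = 2.960 × 10^19 / 8.402 × 10^22 = 3.52 × 10^-4.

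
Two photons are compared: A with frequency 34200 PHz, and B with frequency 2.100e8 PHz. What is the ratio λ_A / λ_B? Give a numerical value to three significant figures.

λ_A = 8.766e-12 m (from frequency = 34200 PHz, via λ = c/f).
λ_B = 1.428e-15 m (from frequency = 2.100e8 PHz, via λ = c/f).
Ratio = 8.766e-12 / 1.428e-15 = 6140.

6140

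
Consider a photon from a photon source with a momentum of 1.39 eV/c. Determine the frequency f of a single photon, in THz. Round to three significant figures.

336 THz

(h = 6.62607015e-34 J·s, c = 2.99792458e8 m/s, 1 eV = 1.602176634e-19 J.)
In SI units: p = 1.39 eV/c = 7.4286e-28 kg·m/s.
Since f = pc/h for a photon, f = 3.361e14 Hz.
Converting to THz: f = 336.1 THz ≈ 336 THz.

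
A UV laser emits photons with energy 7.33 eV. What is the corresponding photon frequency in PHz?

1.77 PHz

Take h = 6.62607015 × 10^-34 J·s, 1 eV = 1.602176634 × 10^-19 J.
First convert: E = 7.33 eV = 1.1744 × 10^-18 J.
Apply f = E/h: f = 1.772 × 10^15 Hz.
Converting to PHz: f = 1.772 PHz ≈ 1.77 PHz.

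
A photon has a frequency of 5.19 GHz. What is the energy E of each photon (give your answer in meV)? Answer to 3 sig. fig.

In SI units: f = 5.19 GHz = 5.19e9 Hz.
Since E = hf for a photon, E = 3.439e-24 J.
Converting to meV: E = 0.02146 meV ≈ 0.0215 meV.

0.0215 meV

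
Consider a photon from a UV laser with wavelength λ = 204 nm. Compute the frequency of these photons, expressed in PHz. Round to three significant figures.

Take c = 2.99792458 × 10^8 m/s.
In SI units: λ = 204 nm = 2.04 × 10^-7 m.
The photon relation is f = c/λ, giving f = 1.470 × 10^15 Hz.
Converting to PHz: f = 1.470 PHz ≈ 1.47 PHz.

1.47 PHz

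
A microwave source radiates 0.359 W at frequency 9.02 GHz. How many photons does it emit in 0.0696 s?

Total energy: E_total = P·t = 0.359 × 0.0696 = 0.02499 J.
Per-photon energy: E = 5.977e-24 J.
N = E_total / E_photon = 4.18e21.

4.18e21 photons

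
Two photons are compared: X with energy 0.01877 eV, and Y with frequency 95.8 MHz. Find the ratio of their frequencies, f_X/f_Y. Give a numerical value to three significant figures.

4.74e4

f_X = 4.539e12 Hz (from energy = 0.01877 eV, via f = E/h).
f_Y = 9.580e7 Hz (from frequency = 95.8 MHz, via f given directly).
Ratio = 4.539e12 / 9.580e7 = 4.74e4.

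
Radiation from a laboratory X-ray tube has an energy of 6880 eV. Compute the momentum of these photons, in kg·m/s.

Use c = 2.99792458 × 10^8 m/s, 1 eV = 1.602176634 × 10^-19 J.
Convert to SI: E = 6880 eV = 1.1023 × 10^-15 J.
The photon relation is p = E/c, giving p = 3.677 × 10^-24 kg·m/s.
So p ≈ 3.68 × 10^-24 kg·m/s.

3.68 × 10^-24 kg·m/s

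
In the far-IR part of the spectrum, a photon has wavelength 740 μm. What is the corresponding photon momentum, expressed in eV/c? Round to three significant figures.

In SI units: λ = 740 μm = 7.4 × 10^-4 m.
Apply p = h/λ: p = 8.954 × 10^-31 kg·m/s.
Converting to eV/c: p = 0.001675 eV/c ≈ 1.68 × 10^-3 eV/c.

1.68 × 10^-3 eV/c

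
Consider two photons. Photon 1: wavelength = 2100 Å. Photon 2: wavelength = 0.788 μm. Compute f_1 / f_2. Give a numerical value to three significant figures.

f_1 = 1.428 × 10^15 Hz (from wavelength = 2100 Å, via f = c/λ).
f_2 = 3.804 × 10^14 Hz (from wavelength = 0.788 μm, via f = c/λ).
Ratio = 1.428 × 10^15 / 3.804 × 10^14 = 3.75.

3.75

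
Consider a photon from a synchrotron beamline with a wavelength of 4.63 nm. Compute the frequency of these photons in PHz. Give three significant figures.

64.7 PHz

Convert to SI: λ = 4.63 nm = 4.63e-9 m.
Since f = c/λ for a photon, f = 6.475e16 Hz.
Converting to PHz: f = 64.75 PHz ≈ 64.7 PHz.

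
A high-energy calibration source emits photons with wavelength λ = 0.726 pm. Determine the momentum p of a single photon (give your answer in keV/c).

Convert to SI: λ = 0.726 pm = 7.26e-13 m.
The photon relation is p = h/λ, giving p = 9.127e-22 kg·m/s.
Converting to keV/c: p = 1708 keV/c ≈ 1710 keV/c.

1710 keV/c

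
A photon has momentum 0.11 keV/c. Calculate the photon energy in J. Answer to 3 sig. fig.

First convert: p = 0.11 keV/c = 5.8787e-26 kg·m/s.
For a photon E = pc, so E = 1.762e-17 J.
So E ≈ 1.76e-17 J.

1.76e-17 J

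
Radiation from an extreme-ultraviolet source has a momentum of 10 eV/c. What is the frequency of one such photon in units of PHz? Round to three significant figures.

2.42 PHz

Use h = 6.62607015e-34 J·s, c = 2.99792458e8 m/s, 1 eV = 1.602176634e-19 J.
In SI units: p = 10 eV/c = 5.3443e-27 kg·m/s.
Since f = pc/h for a photon, f = 2.418e15 Hz.
Converting to PHz: f = 2.418 PHz ≈ 2.42 PHz.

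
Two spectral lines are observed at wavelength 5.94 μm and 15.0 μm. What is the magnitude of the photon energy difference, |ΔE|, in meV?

Using E = hc/λ: E₁ = 3.344e-20 J, E₂ = 1.324e-20 J.
|ΔE| = |3.344e-20 − 1.324e-20| = 2.02e-20 J = 126 meV.

126 meV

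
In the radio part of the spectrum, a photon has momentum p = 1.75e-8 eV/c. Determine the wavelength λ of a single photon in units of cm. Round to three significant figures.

Use h = 6.62607015e-34 J·s, c = 2.99792458e8 m/s, 1 eV = 1.602176634e-19 J.
In SI units: p = 1.75e-8 eV/c = 9.3525e-36 kg·m/s.
Since λ = h/p for a photon, λ = 70.85 m.
Converting to cm: λ = 7085 cm ≈ 7080 cm.

7080 cm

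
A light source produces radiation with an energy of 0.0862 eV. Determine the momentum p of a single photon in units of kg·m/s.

Take c = 2.99792458 × 10^8 m/s, 1 eV = 1.602176634 × 10^-19 J.
First convert: E = 0.0862 eV = 1.3811 × 10^-20 J.
The photon relation is p = E/c, giving p = 4.607 × 10^-29 kg·m/s.
So p ≈ 4.61 × 10^-29 kg·m/s.

4.61 × 10^-29 kg·m/s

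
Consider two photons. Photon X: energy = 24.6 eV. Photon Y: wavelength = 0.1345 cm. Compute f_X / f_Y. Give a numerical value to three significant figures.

2.67e4

f_X = 5.948e15 Hz (from energy = 24.6 eV, via f = E/h).
f_Y = 2.229e11 Hz (from wavelength = 0.1345 cm, via f = c/λ).
Ratio = 5.948e15 / 2.229e11 = 2.67e4.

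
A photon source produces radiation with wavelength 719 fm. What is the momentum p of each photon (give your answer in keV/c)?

1720 keV/c

(h = 6.62607015 × 10^-34 J·s, c = 2.99792458 × 10^8 m/s, 1 eV = 1.602176634 × 10^-19 J.)
First convert: λ = 719 fm = 7.19 × 10^-13 m.
Since p = h/λ for a photon, p = 9.216 × 10^-22 kg·m/s.
Converting to keV/c: p = 1724 keV/c ≈ 1720 keV/c.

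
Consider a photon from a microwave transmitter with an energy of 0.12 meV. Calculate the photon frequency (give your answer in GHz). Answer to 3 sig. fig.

First convert: E = 0.12 meV = 1.9226e-23 J.
For a photon f = E/h, so f = 2.902e10 Hz.
Converting to GHz: f = 29.02 GHz ≈ 29.0 GHz.

29.0 GHz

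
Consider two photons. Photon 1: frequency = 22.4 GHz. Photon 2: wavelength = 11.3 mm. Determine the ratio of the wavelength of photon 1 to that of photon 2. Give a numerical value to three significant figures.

λ_1 = 0.01338 m (from frequency = 22.4 GHz, via λ = c/f).
λ_2 = 0.01130 m (from wavelength = 11.3 mm, via λ given directly).
Ratio = 0.01338 / 0.01130 = 1.18.

1.18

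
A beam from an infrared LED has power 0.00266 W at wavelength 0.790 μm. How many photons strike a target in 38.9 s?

4.12·10^17 photons

Total energy: E_total = P·t = 0.00266 × 38.9 = 0.1035 J.
Per-photon energy: E = 2.514·10^-19 J.
N = E_total / E_photon = 4.12·10^17.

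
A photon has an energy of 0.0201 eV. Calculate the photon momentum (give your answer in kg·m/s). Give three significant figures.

Use c = 2.99792458·10^8 m/s, 1 eV = 1.602176634·10^-19 J.
Convert to SI: E = 0.0201 eV = 3.2204·10^-21 J.
Since p = E/c for a photon, p = 1.074·10^-29 kg·m/s.
So p ≈ 1.07·10^-29 kg·m/s.

1.07·10^-29 kg·m/s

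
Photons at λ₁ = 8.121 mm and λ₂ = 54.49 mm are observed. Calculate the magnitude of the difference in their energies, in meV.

0.130 meV

Using E = hc/λ: E₁ = 2.4461e-23 J, E₂ = 3.6455e-24 J.
|ΔE| = |2.4461e-23 − 3.6455e-24| = 2.08e-23 J = 0.130 meV.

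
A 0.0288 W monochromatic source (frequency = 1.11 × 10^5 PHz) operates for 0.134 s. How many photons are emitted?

Total energy: E_total = P·t = 0.0288 × 0.134 = 0.003859 J.
Per-photon energy: E = 7.355 × 10^-14 J.
N = E_total / E_photon = 5.25 × 10^10.

5.25 × 10^10 photons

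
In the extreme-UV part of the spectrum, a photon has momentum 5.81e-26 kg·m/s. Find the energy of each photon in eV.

109 eV

Use c = 2.99792458e8 m/s, 1 eV = 1.602176634e-19 J.
Apply E = pc: E = 1.742e-17 J.
Converting to eV: E = 108.7 eV ≈ 109 eV.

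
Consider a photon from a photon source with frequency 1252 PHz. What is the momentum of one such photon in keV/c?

5.18 keV/c

Use h = 6.62607015 × 10^-34 J·s, c = 2.99792458 × 10^8 m/s, 1 eV = 1.602176634 × 10^-19 J.
Convert to SI: f = 1252 PHz = 1.252 × 10^18 Hz.
Since p = hf/c for a photon, p = 2.767 × 10^-24 kg·m/s.
Converting to keV/c: p = 5.178 keV/c ≈ 5.18 keV/c.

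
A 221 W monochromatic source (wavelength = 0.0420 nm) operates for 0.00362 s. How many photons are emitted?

Total energy: E_total = P·t = 221 × 0.00362 = 0.8000 J.
Per-photon energy: E = 4.730e-15 J.
N = E_total / E_photon = 1.69e14.

1.69e14 photons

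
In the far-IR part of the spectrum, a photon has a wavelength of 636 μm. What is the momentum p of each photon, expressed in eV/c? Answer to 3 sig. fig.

1.95·10^-3 eV/c

First convert: λ = 636 μm = 6.36·10^-4 m.
The photon relation is p = h/λ, giving p = 1.042·10^-30 kg·m/s.
Converting to eV/c: p = 0.001949 eV/c ≈ 1.95·10^-3 eV/c.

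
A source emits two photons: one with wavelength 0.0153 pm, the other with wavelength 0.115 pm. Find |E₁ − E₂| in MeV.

70.3 MeV

Using E = hc/λ: E₁ = 1.298e-11 J, E₂ = 1.727e-12 J.
|ΔE| = |1.298e-11 − 1.727e-12| = 1.13e-11 J = 70.3 MeV.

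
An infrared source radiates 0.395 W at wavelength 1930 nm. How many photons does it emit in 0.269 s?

1.03 × 10^18 photons

Total energy: E_total = P·t = 0.395 × 0.269 = 0.1063 J.
Per-photon energy: E = 1.029 × 10^-19 J.
N = E_total / E_photon = 1.03 × 10^18.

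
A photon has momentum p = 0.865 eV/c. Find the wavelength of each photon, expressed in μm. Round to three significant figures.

Use h = 6.62607015·10^-34 J·s, c = 2.99792458·10^8 m/s, 1 eV = 1.602176634·10^-19 J.
Convert to SI: p = 0.865 eV/c = 4.6228·10^-28 kg·m/s.
Since λ = h/p for a photon, λ = 1.433·10^-6 m.
Converting to μm: λ = 1.433 μm ≈ 1.43 μm.

1.43 μm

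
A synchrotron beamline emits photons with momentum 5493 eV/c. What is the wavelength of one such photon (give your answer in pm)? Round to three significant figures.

226 pm

First convert: p = 5493 eV/c = 2.9356e-24 kg·m/s.
Apply λ = h/p: λ = 2.257e-10 m.
Converting to pm: λ = 225.7 pm ≈ 226 pm.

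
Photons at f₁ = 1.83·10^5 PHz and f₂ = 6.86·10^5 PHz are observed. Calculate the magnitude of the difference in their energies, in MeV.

Using E = hf: E₁ = 1.213·10^-13 J, E₂ = 4.545·10^-13 J.
|ΔE| = |1.213·10^-13 − 4.545·10^-13| = 3.33·10^-13 J = 2.08 MeV.

2.08 MeV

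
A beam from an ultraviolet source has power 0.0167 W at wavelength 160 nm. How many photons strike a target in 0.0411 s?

Total energy: E_total = P·t = 0.0167 × 0.0411 = 6.864e-4 J.
Per-photon energy: E = 1.242e-18 J.
N = E_total / E_photon = 5.53e14.

5.53e14 photons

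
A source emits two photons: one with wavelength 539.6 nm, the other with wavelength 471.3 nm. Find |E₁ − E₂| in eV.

Using E = hc/λ: E₁ = 3.6813·10^-19 J, E₂ = 4.2148·10^-19 J.
|ΔE| = |3.6813·10^-19 − 4.2148·10^-19| = 5.33·10^-20 J = 0.333 eV.

0.333 eV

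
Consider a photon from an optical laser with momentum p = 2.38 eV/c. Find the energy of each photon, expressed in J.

3.81e-19 J

First convert: p = 2.38 eV/c = 1.2719e-27 kg·m/s.
For a photon E = pc, so E = 3.813e-19 J.
So E ≈ 3.81e-19 J.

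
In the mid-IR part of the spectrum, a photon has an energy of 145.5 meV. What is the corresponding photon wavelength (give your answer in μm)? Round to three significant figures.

8.52 μm

Take h = 6.62607015 × 10^-34 J·s, c = 2.99792458 × 10^8 m/s, 1 eV = 1.602176634 × 10^-19 J.
First convert: E = 145.5 meV = 2.3312 × 10^-20 J.
The photon relation is λ = hc/E, giving λ = 8.521 × 10^-6 m.
Converting to μm: λ = 8.521 μm ≈ 8.52 μm.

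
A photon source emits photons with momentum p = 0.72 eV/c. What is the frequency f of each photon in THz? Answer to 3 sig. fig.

174 THz

In SI units: p = 0.72 eV/c = 3.8479 × 10^-28 kg·m/s.
The photon relation is f = pc/h, giving f = 1.741 × 10^14 Hz.
Converting to THz: f = 174.1 THz ≈ 174 THz.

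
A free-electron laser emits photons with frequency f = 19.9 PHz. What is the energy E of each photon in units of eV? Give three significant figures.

82.3 eV

In SI units: f = 19.9 PHz = 1.99 × 10^16 Hz.
For a photon E = hf, so E = 1.319 × 10^-17 J.
Converting to eV: E = 82.30 eV ≈ 82.3 eV.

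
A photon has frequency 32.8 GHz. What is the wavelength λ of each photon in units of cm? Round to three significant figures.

First convert: f = 32.8 GHz = 3.28 × 10^10 Hz.
For a photon λ = c/f, so λ = 0.009140 m.
Converting to cm: λ = 0.9140 cm ≈ 0.914 cm.

0.914 cm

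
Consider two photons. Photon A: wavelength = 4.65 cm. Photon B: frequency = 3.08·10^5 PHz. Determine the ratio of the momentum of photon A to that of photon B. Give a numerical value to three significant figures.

2.09·10^-11

p_A = 1.425·10^-32 kg·m/s (from wavelength = 4.65 cm, via p = h/λ).
p_B = 6.807·10^-22 kg·m/s (from frequency = 3.08·10^5 PHz, via p = hf/c).
Ratio = 1.425·10^-32 / 6.807·10^-22 = 2.09·10^-11.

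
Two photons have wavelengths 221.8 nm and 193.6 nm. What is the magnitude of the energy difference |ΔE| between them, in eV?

Using E = hc/λ: E₁ = 8.9560e-19 J, E₂ = 1.0261e-18 J.
|ΔE| = |8.9560e-19 − 1.0261e-18| = 1.30e-19 J = 0.814 eV.

0.814 eV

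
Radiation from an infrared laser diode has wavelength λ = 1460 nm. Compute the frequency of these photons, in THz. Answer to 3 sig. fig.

205 THz

Convert to SI: λ = 1460 nm = 1.46 × 10^-6 m.
Since f = c/λ for a photon, f = 2.053 × 10^14 Hz.
Converting to THz: f = 205.3 THz ≈ 205 THz.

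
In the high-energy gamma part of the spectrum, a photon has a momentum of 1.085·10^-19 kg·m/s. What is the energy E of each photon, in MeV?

For a photon E = pc, so E = 3.253·10^-11 J.
Converting to MeV: E = 203.0 MeV ≈ 203 MeV.

203 MeV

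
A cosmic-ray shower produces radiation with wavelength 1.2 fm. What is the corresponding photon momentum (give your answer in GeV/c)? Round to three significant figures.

1.03 GeV/c

First convert: λ = 1.2 fm = 1.2e-15 m.
Since p = h/λ for a photon, p = 5.522e-19 kg·m/s.
Converting to GeV/c: p = 1.033 GeV/c ≈ 1.03 GeV/c.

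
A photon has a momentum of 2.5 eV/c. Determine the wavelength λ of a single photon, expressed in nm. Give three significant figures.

In SI units: p = 2.5 eV/c = 1.3361e-27 kg·m/s.
For a photon λ = h/p, so λ = 4.959e-7 m.
Converting to nm: λ = 495.9 nm ≈ 496 nm.

496 nm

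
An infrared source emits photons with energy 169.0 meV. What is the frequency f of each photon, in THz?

40.9 THz

Take h = 6.62607015e-34 J·s, 1 eV = 1.602176634e-19 J.
Convert to SI: E = 169.0 meV = 2.7077e-20 J.
Since f = E/h for a photon, f = 4.086e13 Hz.
Converting to THz: f = 40.86 THz ≈ 40.9 THz.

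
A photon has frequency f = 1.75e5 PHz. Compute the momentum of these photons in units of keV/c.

724 keV/c

Use h = 6.62607015e-34 J·s, c = 2.99792458e8 m/s, 1 eV = 1.602176634e-19 J.
In SI units: f = 1.75e5 PHz = 1.75e20 Hz.
Since p = hf/c for a photon, p = 3.868e-22 kg·m/s.
Converting to keV/c: p = 723.7 keV/c ≈ 724 keV/c.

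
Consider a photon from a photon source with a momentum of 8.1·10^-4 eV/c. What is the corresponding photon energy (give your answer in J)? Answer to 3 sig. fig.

1.30·10^-22 J

Convert to SI: p = 8.1·10^-4 eV/c = 4.3289·10^-31 kg·m/s.
Apply E = pc: E = 1.298·10^-22 J.
So E ≈ 1.30·10^-22 J.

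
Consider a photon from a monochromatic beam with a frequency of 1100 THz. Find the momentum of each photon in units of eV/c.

Use h = 6.62607015e-34 J·s, c = 2.99792458e8 m/s, 1 eV = 1.602176634e-19 J.
Convert to SI: f = 1100 THz = 1.10e15 Hz.
Since p = hf/c for a photon, p = 2.431e-27 kg·m/s.
Converting to eV/c: p = 4.549 eV/c ≈ 4.55 eV/c.

4.55 eV/c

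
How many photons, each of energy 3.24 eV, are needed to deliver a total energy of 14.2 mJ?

2.74e16 photons

Per-photon energy: E = 5.191e-19 J (from energy = 3.24 eV).
N = E_total / E_photon = 0.0142 J / 5.191e-19 J = 2.74e16.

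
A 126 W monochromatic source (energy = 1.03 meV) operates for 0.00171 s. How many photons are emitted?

1.31e21 photons

Total energy: E_total = P·t = 126 × 0.00171 = 0.2155 J.
Per-photon energy: E = 1.650e-22 J.
N = E_total / E_photon = 1.31e21.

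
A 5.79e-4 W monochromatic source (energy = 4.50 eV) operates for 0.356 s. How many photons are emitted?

Total energy: E_total = P·t = 5.79e-4 × 0.356 = 2.061e-4 J.
Per-photon energy: E = 7.210e-19 J.
N = E_total / E_photon = 2.86e14.

2.86e14 photons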